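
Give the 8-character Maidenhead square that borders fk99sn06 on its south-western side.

Longitude extended square 0; −1 → -1, wraps to 9, carry into subsquare.
Longitude subsquare s = 18; −1 → 17 = r.
Latitude extended square 6; −1 → 5.

FK99rn95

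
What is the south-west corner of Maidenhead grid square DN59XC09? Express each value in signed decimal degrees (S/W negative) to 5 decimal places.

49.12083, -108.08333

Field D=3, N=13: +3·20° lon, +13·10° lat → SW at lon -120°, lat 40°.
Square 5, 9: +5·2° lon, +9·1° lat → SW at lon -110°, lat 49°.
Subsquare x=23, c=2: +23·0.0833333° lon, +2·0.0416667° lat → SW at lon -108.083°, lat 49.0833°.
Extended square 0, 9: +0·0.00833333° lon, +9·0.00416667° lat → SW at lon -108.083°, lat 49.1208°.
latitude 49.12083, longitude -108.08333.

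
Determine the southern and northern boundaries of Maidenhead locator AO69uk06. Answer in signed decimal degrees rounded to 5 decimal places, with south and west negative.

Field A=0, O=14: +0·20° lon, +14·10° lat → SW at lon -180°, lat 50°.
Square 6, 9: +6·2° lon, +9·1° lat → SW at lon -168°, lat 59°.
Subsquare u=20, k=10: +20·0.0833333° lon, +10·0.0416667° lat → SW at lon -166.333°, lat 59.4167°.
Extended square 0, 6: +0·0.00833333° lon, +6·0.00416667° lat → SW at lon -166.333°, lat 59.4417°.
Cell spans 0.00833333° lon × 0.00416667° lat.
south 59.44167, north 59.44583.

59.44167, 59.44583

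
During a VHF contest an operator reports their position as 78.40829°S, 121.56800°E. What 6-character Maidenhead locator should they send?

PB01so

Shift to the Maidenhead origin (180°W, 90°S): lon 301.5680, lat 11.5917.
Field: lon ⌊301.5680/20⌋ = 15 → P; lat ⌊11.5917/10⌋ = 1 → B.
Square: lon ⌊1.5680/2⌋ = 0; lat ⌊1.5917/1⌋ = 1.
Subsquare: lon ⌊1.5680/0.0833333⌋ = 18 → s; lat ⌊0.5917/0.0416667⌋ = 14 → o.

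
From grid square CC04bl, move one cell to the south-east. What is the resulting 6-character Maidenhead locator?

CC04ck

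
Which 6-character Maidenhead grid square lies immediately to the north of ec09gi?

EC09gj

Latitude subsquare i = 8; +1 → 9 = j.
The longitude characters are unchanged.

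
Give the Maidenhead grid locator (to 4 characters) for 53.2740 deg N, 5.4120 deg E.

Add 180° to longitude and 90° to latitude: 185.41, 143.27.
Field (20°×10°, letters A–R): 185.41/20 → 9 → J, 143.27/10 → 14 → O; chars JO.
Square (2°×1°, digits 0–9): 5.41/2 → 2, 3.27/1 → 3; chars 23.

JO23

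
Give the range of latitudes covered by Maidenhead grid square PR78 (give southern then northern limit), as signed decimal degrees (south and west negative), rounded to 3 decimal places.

88.000, 89.000

Field P=15, R=17: +15·20° lon, +17·10° lat → SW at lon 120°, lat 80°.
Square 7, 8: +7·2° lon, +8·1° lat → SW at lon 134°, lat 88°.
Cell spans 2° lon × 1° lat.
south 88.000, north 89.000.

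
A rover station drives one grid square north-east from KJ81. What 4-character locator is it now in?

Longitude square 8; +1 → 9.
Latitude square 1; +1 → 2.

KJ92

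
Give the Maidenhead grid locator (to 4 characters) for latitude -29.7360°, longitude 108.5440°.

Offset from 180°W / 90°S: lon 288.54°, lat 60.26°.
Field: lon ⌊288.54/20⌋ = 14 → O; lat ⌊60.26/10⌋ = 6 → G.
Square: lon ⌊8.54/2⌋ = 4; lat ⌊0.26/1⌋ = 0.

OG40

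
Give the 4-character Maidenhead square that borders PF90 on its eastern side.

Longitude square 9; +1 → 10, wraps to 0, carry into field.
Longitude field P = 15; +1 → 16 = Q.
The latitude characters are unchanged.

QF00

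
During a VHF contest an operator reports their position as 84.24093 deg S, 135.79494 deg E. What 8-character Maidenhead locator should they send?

PA75vs52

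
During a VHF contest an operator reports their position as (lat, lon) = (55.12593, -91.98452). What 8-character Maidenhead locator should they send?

EO45ad10

Shift to the Maidenhead origin (180°W, 90°S): lon 88.01548, lat 145.12593.
Field: lon ⌊88.01548/20⌋ = 4 → E; lat ⌊145.12593/10⌋ = 14 → O.
Square: lon ⌊8.01548/2⌋ = 4; lat ⌊5.12593/1⌋ = 5.
Subsquare: lon ⌊0.01548/0.0833333⌋ = 0 → a; lat ⌊0.12593/0.0416667⌋ = 3 → d.
Extended square: lon ⌊0.01548/0.00833333⌋ = 1; lat ⌊0.00093/0.00416667⌋ = 0.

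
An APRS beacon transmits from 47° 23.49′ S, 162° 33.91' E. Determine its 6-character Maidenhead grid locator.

Add 180° to longitude and 90° to latitude: 342.5652, 42.6085.
Field: 342.5652/20 → 17 → R, 42.6085/10 → 4 → E; chars RE.
Square: 2.5652/2 → 1, 2.6085/1 → 2; chars 12.
Subsquare: 0.5652/0.0833333 → 6 → g, 0.6085/0.0416667 → 14 → o; chars go.

RE12go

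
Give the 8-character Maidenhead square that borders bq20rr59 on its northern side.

Latitude extended square 9; +1 → 10, wraps to 0, carry into subsquare.
Latitude subsquare r = 17; +1 → 18 = s.
The longitude characters are unchanged.

BQ20rs50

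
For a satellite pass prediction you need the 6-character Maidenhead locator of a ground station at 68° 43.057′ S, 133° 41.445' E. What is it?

Shift to the Maidenhead origin (180°W, 90°S): lon 313.6907, lat 21.2824.
Field: lon ⌊313.6907/20⌋ = 15 → P; lat ⌊21.2824/10⌋ = 2 → C.
Square: lon ⌊13.6907/2⌋ = 6; lat ⌊1.2824/1⌋ = 1.
Subsquare: lon ⌊1.6907/0.0833333⌋ = 20 → u; lat ⌊0.2824/0.0416667⌋ = 6 → g.

PC61ug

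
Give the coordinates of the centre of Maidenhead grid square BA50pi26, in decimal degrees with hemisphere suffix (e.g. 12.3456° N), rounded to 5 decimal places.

Field B=1, A=0: +1·20° lon, +0·10° lat → SW at lon -160°, lat -90°.
Square 5, 0: +5·2° lon, +0·1° lat → SW at lon -150°, lat -90°.
Subsquare p=15, i=8: +15·0.0833333° lon, +8·0.0416667° lat → SW at lon -148.75°, lat -89.6667°.
Extended square 2, 6: +2·0.00833333° lon, +6·0.00416667° lat → SW at lon -148.733°, lat -89.6417°.
Cell spans 0.00833333° lon × 0.00416667° lat. Centre is SW corner plus half of each.
latitude 89.63958° S, longitude 148.72917° W.

89.63958° S, 148.72917° W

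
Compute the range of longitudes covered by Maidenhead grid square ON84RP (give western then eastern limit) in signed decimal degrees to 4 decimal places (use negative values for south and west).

Field O=14, N=13: +14·20° lon, +13·10° lat → SW at lon 100°, lat 40°.
Square 8, 4: +8·2° lon, +4·1° lat → SW at lon 116°, lat 44°.
Subsquare r=17, p=15: +17·0.0833333° lon, +15·0.0416667° lat → SW at lon 117.417°, lat 44.625°.
Cell spans 0.0833333° lon × 0.0416667° lat.
west 117.4167, east 117.5000.

117.4167, 117.5000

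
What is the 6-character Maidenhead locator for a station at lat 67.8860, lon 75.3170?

Shift to the Maidenhead origin (180°W, 90°S): lon 255.3170, lat 157.8860.
Field: lon ⌊255.3170/20⌋ = 12 → M; lat ⌊157.8860/10⌋ = 15 → P.
Square: lon ⌊15.3170/2⌋ = 7; lat ⌊7.8860/1⌋ = 7.
Subsquare: lon ⌊1.3170/0.0833333⌋ = 15 → p; lat ⌊0.8860/0.0416667⌋ = 21 → v.

MP77pv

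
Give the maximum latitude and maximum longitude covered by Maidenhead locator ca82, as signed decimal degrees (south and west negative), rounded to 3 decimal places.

Field C=2, A=0: +2·20° lon, +0·10° lat → SW at lon -140°, lat -90°.
Square 8, 2: +8·2° lon, +2·1° lat → SW at lon -124°, lat -88°.
Cell spans 2° lon × 1° lat. NE corner is SW corner plus one full cell.
latitude -87.000, longitude -122.000.

-87.000, -122.000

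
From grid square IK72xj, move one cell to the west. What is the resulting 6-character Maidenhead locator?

Longitude subsquare x = 23; −1 → 22 = w.
The latitude characters are unchanged.

IK72wj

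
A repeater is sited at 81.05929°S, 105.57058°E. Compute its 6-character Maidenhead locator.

Add 180° to longitude and 90° to latitude: 285.5706, 8.9407.
Field: lon ⌊285.5706/20⌋ = 14 → O; lat ⌊8.9407/10⌋ = 0 → A.
Square: lon ⌊5.5706/2⌋ = 2; lat ⌊8.9407/1⌋ = 8.
Subsquare: lon ⌊1.5706/0.0833333⌋ = 18 → s; lat ⌊0.9407/0.0416667⌋ = 22 → w.

OA28sw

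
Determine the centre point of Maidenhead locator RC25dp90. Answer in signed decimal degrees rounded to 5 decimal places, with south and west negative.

Field R=17, C=2: +17·20° lon, +2·10° lat → SW at lon 160°, lat -70°.
Square 2, 5: +2·2° lon, +5·1° lat → SW at lon 164°, lat -65°.
Subsquare d=3, p=15: +3·0.0833333° lon, +15·0.0416667° lat → SW at lon 164.25°, lat -64.375°.
Extended square 9, 0: +9·0.00833333° lon, +0·0.00416667° lat → SW at lon 164.325°, lat -64.375°.
Cell spans 0.00833333° lon × 0.00416667° lat. Centre is SW corner plus half of each.
latitude -64.37292, longitude 164.32917.

-64.37292, 164.32917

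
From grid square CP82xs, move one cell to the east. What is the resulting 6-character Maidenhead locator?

CP92as

Longitude subsquare x = 23; +1 → 24, wraps to 0 = a, carry into square.
Longitude square 8; +1 → 9.
The latitude characters are unchanged.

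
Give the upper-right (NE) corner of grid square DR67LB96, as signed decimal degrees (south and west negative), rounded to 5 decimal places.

87.07083, -107.00000

Field D=3, R=17: +3·20° lon, +17·10° lat → SW at lon -120°, lat 80°.
Square 6, 7: +6·2° lon, +7·1° lat → SW at lon -108°, lat 87°.
Subsquare l=11, b=1: +11·0.0833333° lon, +1·0.0416667° lat → SW at lon -107.083°, lat 87.0417°.
Extended square 9, 6: +9·0.00833333° lon, +6·0.00416667° lat → SW at lon -107.008°, lat 87.0667°.
Cell spans 0.00833333° lon × 0.00416667° lat. NE corner is SW corner plus one full cell.
latitude 87.07083, longitude -107.00000.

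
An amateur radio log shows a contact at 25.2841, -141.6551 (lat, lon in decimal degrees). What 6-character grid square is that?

BL95eg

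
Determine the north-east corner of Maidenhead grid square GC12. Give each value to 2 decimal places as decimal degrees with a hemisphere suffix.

Field G=6, C=2: +6·20° lon, +2·10° lat → SW at lon -60°, lat -70°.
Square 1, 2: +1·2° lon, +2·1° lat → SW at lon -58°, lat -68°.
Cell spans 2° lon × 1° lat. NE corner is SW corner plus one full cell.
latitude 67.00° S, longitude 56.00° W.

67.00° S, 56.00° W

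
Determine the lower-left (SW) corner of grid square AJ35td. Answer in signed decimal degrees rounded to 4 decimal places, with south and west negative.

Field A=0, J=9: +0·20° lon, +9·10° lat → SW at lon -180°, lat 0°.
Square 3, 5: +3·2° lon, +5·1° lat → SW at lon -174°, lat 5°.
Subsquare t=19, d=3: +19·0.0833333° lon, +3·0.0416667° lat → SW at lon -172.417°, lat 5.125°.
latitude 5.1250, longitude -172.4167.

5.1250, -172.4167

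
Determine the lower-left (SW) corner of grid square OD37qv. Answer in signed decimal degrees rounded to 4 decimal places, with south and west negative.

-52.1250, 107.3333

Field O=14, D=3: +14·20° lon, +3·10° lat → SW at lon 100°, lat -60°.
Square 3, 7: +3·2° lon, +7·1° lat → SW at lon 106°, lat -53°.
Subsquare q=16, v=21: +16·0.0833333° lon, +21·0.0416667° lat → SW at lon 107.333°, lat -52.125°.
latitude -52.1250, longitude 107.3333.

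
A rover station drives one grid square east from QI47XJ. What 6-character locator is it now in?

Longitude subsquare x = 23; +1 → 24, wraps to 0 = a, carry into square.
Longitude square 4; +1 → 5.
The latitude characters are unchanged.

QI57aj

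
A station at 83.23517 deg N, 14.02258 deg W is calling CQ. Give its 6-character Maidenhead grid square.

Shift to the Maidenhead origin (180°W, 90°S): lon 165.9774, lat 173.2352.
Field: lon ⌊165.9774/20⌋ = 8 → I; lat ⌊173.2352/10⌋ = 17 → R.
Square: lon ⌊5.9774/2⌋ = 2; lat ⌊3.2352/1⌋ = 3.
Subsquare: lon ⌊1.9774/0.0833333⌋ = 23 → x; lat ⌊0.2352/0.0416667⌋ = 5 → f.

IR23xf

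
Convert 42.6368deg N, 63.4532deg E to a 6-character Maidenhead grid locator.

Shift to the Maidenhead origin (180°W, 90°S): lon 243.4532, lat 132.6368.
Field: lon ⌊243.4532/20⌋ = 12 → M; lat ⌊132.6368/10⌋ = 13 → N.
Square: lon ⌊3.4532/2⌋ = 1; lat ⌊2.6368/1⌋ = 2.
Subsquare: lon ⌊1.4532/0.0833333⌋ = 17 → r; lat ⌊0.6368/0.0416667⌋ = 15 → p.

MN12rp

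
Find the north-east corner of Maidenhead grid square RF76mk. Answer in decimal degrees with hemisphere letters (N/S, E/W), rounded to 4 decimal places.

Field R=17, F=5: +17·20° lon, +5·10° lat → SW at lon 160°, lat -40°.
Square 7, 6: +7·2° lon, +6·1° lat → SW at lon 174°, lat -34°.
Subsquare m=12, k=10: +12·0.0833333° lon, +10·0.0416667° lat → SW at lon 175°, lat -33.5833°.
Cell spans 0.0833333° lon × 0.0416667° lat. NE corner is SW corner plus one full cell.
latitude 33.5417° S, longitude 175.0833° E.

33.5417° S, 175.0833° E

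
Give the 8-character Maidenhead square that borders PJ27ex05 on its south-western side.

Longitude extended square 0; −1 → -1, wraps to 9, carry into subsquare.
Longitude subsquare e = 4; −1 → 3 = d.
Latitude extended square 5; −1 → 4.

PJ27dx94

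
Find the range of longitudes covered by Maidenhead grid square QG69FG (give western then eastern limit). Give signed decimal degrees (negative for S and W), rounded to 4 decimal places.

Field Q=16, G=6: +16·20° lon, +6·10° lat → SW at lon 140°, lat -30°.
Square 6, 9: +6·2° lon, +9·1° lat → SW at lon 152°, lat -21°.
Subsquare f=5, g=6: +5·0.0833333° lon, +6·0.0416667° lat → SW at lon 152.417°, lat -20.75°.
Cell spans 0.0833333° lon × 0.0416667° lat.
west 152.4167, east 152.5000.

152.4167, 152.5000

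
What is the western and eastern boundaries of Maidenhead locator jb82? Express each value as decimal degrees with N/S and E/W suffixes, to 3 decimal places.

16.000° E, 18.000° E

Field J=9, B=1: +9·20° lon, +1·10° lat → SW at lon 0°, lat -80°.
Square 8, 2: +8·2° lon, +2·1° lat → SW at lon 16°, lat -78°.
Cell spans 2° lon × 1° lat.
west 16.000° E, east 18.000° E.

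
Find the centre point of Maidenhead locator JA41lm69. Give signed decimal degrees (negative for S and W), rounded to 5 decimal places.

-88.46042, 8.97083

Field J=9, A=0: +9·20° lon, +0·10° lat → SW at lon 0°, lat -90°.
Square 4, 1: +4·2° lon, +1·1° lat → SW at lon 8°, lat -89°.
Subsquare l=11, m=12: +11·0.0833333° lon, +12·0.0416667° lat → SW at lon 8.91667°, lat -88.5°.
Extended square 6, 9: +6·0.00833333° lon, +9·0.00416667° lat → SW at lon 8.96667°, lat -88.4625°.
Cell spans 0.00833333° lon × 0.00416667° lat. Centre is SW corner plus half of each.
latitude -88.46042, longitude 8.97083.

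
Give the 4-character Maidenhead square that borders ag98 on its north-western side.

Longitude square 9; −1 → 8.
Latitude square 8; +1 → 9.

AG89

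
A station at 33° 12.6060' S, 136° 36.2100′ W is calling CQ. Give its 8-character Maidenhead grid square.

Shift to the Maidenhead origin (180°W, 90°S): lon 43.39650, lat 56.78990.
Field: 43.39650/20 → 2 → C, 56.78990/10 → 5 → F; chars CF.
Square: 3.39650/2 → 1, 6.78990/1 → 6; chars 16.
Subsquare: 1.39650/0.0833333 → 16 → q, 0.78990/0.0416667 → 18 → s; chars qs.
Extended square: 0.06317/0.00833333 → 7, 0.03990/0.00416667 → 9; chars 79.

CF16qs79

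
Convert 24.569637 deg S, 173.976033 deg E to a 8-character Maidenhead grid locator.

Offset from 180°W / 90°S: lon 353.97603°, lat 65.43036°.
Field: 353.97603/20 → 17 → R, 65.43036/10 → 6 → G; chars RG.
Square: 13.97603/2 → 6, 5.43036/1 → 5; chars 65.
Subsquare: 1.97603/0.0833333 → 23 → x, 0.43036/0.0416667 → 10 → k; chars xk.
Extended square: 0.05937/0.00833333 → 7, 0.01370/0.00416667 → 3; chars 73.

RG65xk73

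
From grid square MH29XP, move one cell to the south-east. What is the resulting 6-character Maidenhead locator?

MH39ao

Longitude subsquare x = 23; +1 → 24, wraps to 0 = a, carry into square.
Longitude square 2; +1 → 3.
Latitude subsquare p = 15; −1 → 14 = o.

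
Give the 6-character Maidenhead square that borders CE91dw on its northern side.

Latitude subsquare w = 22; +1 → 23 = x.
The longitude characters are unchanged.

CE91dx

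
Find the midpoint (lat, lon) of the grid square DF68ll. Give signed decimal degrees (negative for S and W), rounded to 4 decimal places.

-31.5208, -107.0417

Field D=3, F=5: +3·20° lon, +5·10° lat → SW at lon -120°, lat -40°.
Square 6, 8: +6·2° lon, +8·1° lat → SW at lon -108°, lat -32°.
Subsquare l=11, l=11: +11·0.0833333° lon, +11·0.0416667° lat → SW at lon -107.083°, lat -31.5417°.
Cell spans 0.0833333° lon × 0.0416667° lat. Centre is SW corner plus half of each.
latitude -31.5208, longitude -107.0417.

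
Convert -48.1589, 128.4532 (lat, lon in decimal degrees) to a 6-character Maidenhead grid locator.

PE41fu

Offset from 180°W / 90°S: lon 308.4532°, lat 41.8411°.
Field (20°×10°, letters A–R): lon ⌊308.4532/20⌋ = 15 → P; lat ⌊41.8411/10⌋ = 4 → E.
Square (2°×1°, digits 0–9): lon ⌊8.4532/2⌋ = 4; lat ⌊1.8411/1⌋ = 1.
Subsquare (5′×2.5′, letters a–x): lon ⌊0.4532/0.0833333⌋ = 5 → f; lat ⌊0.8411/0.0416667⌋ = 20 → u.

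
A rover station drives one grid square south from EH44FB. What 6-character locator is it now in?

Latitude subsquare b = 1; −1 → 0 = a.
The longitude characters are unchanged.

EH44fa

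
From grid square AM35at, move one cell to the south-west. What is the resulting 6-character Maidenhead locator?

AM25xs

Longitude subsquare a = 0; −1 → -1, wraps to 23 = x, carry into square.
Longitude square 3; −1 → 2.
Latitude subsquare t = 19; −1 → 18 = s.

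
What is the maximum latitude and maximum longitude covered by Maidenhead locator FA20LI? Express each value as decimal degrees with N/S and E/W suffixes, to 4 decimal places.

89.6250° S, 75.0000° W

Field F=5, A=0: +5·20° lon, +0·10° lat → SW at lon -80°, lat -90°.
Square 2, 0: +2·2° lon, +0·1° lat → SW at lon -76°, lat -90°.
Subsquare l=11, i=8: +11·0.0833333° lon, +8·0.0416667° lat → SW at lon -75.0833°, lat -89.6667°.
Cell spans 0.0833333° lon × 0.0416667° lat. NE corner is SW corner plus one full cell.
latitude 89.6250° S, longitude 75.0000° W.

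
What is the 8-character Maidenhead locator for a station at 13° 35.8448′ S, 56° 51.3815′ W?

GH16nj76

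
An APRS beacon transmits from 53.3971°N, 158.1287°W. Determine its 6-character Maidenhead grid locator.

BO03wj

Offset from 180°W / 90°S: lon 21.8713°, lat 143.3971°.
Field: 21.8713/20 → 1 → B, 143.3971/10 → 14 → O; chars BO.
Square: 1.8713/2 → 0, 3.3971/1 → 3; chars 03.
Subsquare: 1.8713/0.0833333 → 22 → w, 0.3971/0.0416667 → 9 → j; chars wj.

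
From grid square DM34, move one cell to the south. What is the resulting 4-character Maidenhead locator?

DM33

Latitude square 4; −1 → 3.
The longitude characters are unchanged.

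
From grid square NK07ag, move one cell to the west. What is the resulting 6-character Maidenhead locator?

Longitude subsquare a = 0; −1 → -1, wraps to 23 = x, carry into square.
Longitude square 0; −1 → -1, wraps to 9, carry into field.
Longitude field N = 13; −1 → 12 = M.
The latitude characters are unchanged.

MK97xg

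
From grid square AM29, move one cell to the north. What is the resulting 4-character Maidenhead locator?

AN20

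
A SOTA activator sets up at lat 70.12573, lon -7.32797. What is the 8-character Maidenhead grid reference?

Shift to the Maidenhead origin (180°W, 90°S): lon 172.67203, lat 160.12573.
Field: 172.67203/20 → 8 → I, 160.12573/10 → 16 → Q; chars IQ.
Square: 12.67203/2 → 6, 0.12573/1 → 0; chars 60.
Subsquare: 0.67203/0.0833333 → 8 → i, 0.12573/0.0416667 → 3 → d; chars id.
Extended square: 0.00536/0.00833333 → 0, 0.00073/0.00416667 → 0; chars 00.

IQ60id00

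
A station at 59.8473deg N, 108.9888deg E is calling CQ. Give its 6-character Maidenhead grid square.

Add 180° to longitude and 90° to latitude: 288.9888, 149.8473.
Field (20°×10°, letters A–R): lon ⌊288.9888/20⌋ = 14 → O; lat ⌊149.8473/10⌋ = 14 → O.
Square (2°×1°, digits 0–9): lon ⌊8.9888/2⌋ = 4; lat ⌊9.8473/1⌋ = 9.
Subsquare (5′×2.5′, letters a–x): lon ⌊0.9888/0.0833333⌋ = 11 → l; lat ⌊0.8473/0.0416667⌋ = 20 → u.

OO49lu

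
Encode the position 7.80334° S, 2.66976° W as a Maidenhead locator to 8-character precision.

Shift to the Maidenhead origin (180°W, 90°S): lon 177.33024, lat 82.19666.
Field: 177.33024/20 → 8 → I, 82.19666/10 → 8 → I; chars II.
Square: 17.33024/2 → 8, 2.19666/1 → 2; chars 82.
Subsquare: 1.33024/0.0833333 → 15 → p, 0.19666/0.0416667 → 4 → e; chars pe.
Extended square: 0.08024/0.00833333 → 9, 0.02999/0.00416667 → 7; chars 97.

II82pe97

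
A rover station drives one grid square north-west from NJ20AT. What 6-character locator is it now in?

NJ10xu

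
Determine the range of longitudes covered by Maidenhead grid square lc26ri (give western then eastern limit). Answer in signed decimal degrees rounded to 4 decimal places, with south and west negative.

45.4167, 45.5000

Field L=11, C=2: +11·20° lon, +2·10° lat → SW at lon 40°, lat -70°.
Square 2, 6: +2·2° lon, +6·1° lat → SW at lon 44°, lat -64°.
Subsquare r=17, i=8: +17·0.0833333° lon, +8·0.0416667° lat → SW at lon 45.4167°, lat -63.6667°.
Cell spans 0.0833333° lon × 0.0416667° lat.
west 45.4167, east 45.5000.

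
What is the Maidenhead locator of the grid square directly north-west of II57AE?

II47xf

Longitude subsquare a = 0; −1 → -1, wraps to 23 = x, carry into square.
Longitude square 5; −1 → 4.
Latitude subsquare e = 4; +1 → 5 = f.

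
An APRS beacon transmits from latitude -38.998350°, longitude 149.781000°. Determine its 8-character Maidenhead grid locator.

QF41va30

Add 180° to longitude and 90° to latitude: 329.78100, 51.00165.
Field (20°×10°, letters A–R): 329.78100/20 → 16 → Q, 51.00165/10 → 5 → F; chars QF.
Square (2°×1°, digits 0–9): 9.78100/2 → 4, 1.00165/1 → 1; chars 41.
Subsquare (5′×2.5′, letters a–x): 1.78100/0.0833333 → 21 → v, 0.00165/0.0416667 → 0 → a; chars va.
Extended square (30″×15″, digits 0–9): 0.03100/0.00833333 → 3, 0.00165/0.00416667 → 0; chars 30.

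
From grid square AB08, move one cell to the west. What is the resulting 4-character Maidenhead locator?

Longitude square 0; −1 → -1, wraps to 9, carry into field.
Longitude field A = 0; −1 → -1, wraps to 17 = R, wrapping around the antimeridian.
The latitude characters are unchanged.

RB98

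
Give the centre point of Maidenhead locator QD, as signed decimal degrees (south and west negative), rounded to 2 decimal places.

-55.00, 150.00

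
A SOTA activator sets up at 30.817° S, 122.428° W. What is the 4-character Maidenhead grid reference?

Shift to the Maidenhead origin (180°W, 90°S): lon 57.57, lat 59.18.
Field (20°×10°, letters A–R): lon ⌊57.57/20⌋ = 2 → C; lat ⌊59.18/10⌋ = 5 → F.
Square (2°×1°, digits 0–9): lon ⌊17.57/2⌋ = 8; lat ⌊9.18/1⌋ = 9.

CF89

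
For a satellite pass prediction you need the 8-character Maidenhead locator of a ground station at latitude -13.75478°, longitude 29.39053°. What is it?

KH46qf68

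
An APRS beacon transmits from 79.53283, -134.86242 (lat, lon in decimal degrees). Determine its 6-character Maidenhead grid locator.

Add 180° to longitude and 90° to latitude: 45.1376, 169.5328.
Field: lon ⌊45.1376/20⌋ = 2 → C; lat ⌊169.5328/10⌋ = 16 → Q.
Square: lon ⌊5.1376/2⌋ = 2; lat ⌊9.5328/1⌋ = 9.
Subsquare: lon ⌊1.1376/0.0833333⌋ = 13 → n; lat ⌊0.5328/0.0416667⌋ = 12 → m.

CQ29nm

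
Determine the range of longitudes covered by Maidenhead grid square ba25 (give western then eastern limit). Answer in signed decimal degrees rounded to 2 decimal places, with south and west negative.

Field B=1, A=0: +1·20° lon, +0·10° lat → SW at lon -160°, lat -90°.
Square 2, 5: +2·2° lon, +5·1° lat → SW at lon -156°, lat -85°.
Cell spans 2° lon × 1° lat.
west -156.00, east -154.00.

-156.00, -154.00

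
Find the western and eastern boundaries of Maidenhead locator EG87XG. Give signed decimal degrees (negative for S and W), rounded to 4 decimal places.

Field E=4, G=6: +4·20° lon, +6·10° lat → SW at lon -100°, lat -30°.
Square 8, 7: +8·2° lon, +7·1° lat → SW at lon -84°, lat -23°.
Subsquare x=23, g=6: +23·0.0833333° lon, +6·0.0416667° lat → SW at lon -82.0833°, lat -22.75°.
Cell spans 0.0833333° lon × 0.0416667° lat.
west -82.0833, east -82.0000.

-82.0833, -82.0000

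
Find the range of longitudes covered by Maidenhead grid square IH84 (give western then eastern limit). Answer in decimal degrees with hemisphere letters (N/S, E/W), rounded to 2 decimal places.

4.00° W, 2.00° W

Field I=8, H=7: +8·20° lon, +7·10° lat → SW at lon -20°, lat -20°.
Square 8, 4: +8·2° lon, +4·1° lat → SW at lon -4°, lat -16°.
Cell spans 2° lon × 1° lat.
west 4.00° W, east 2.00° W.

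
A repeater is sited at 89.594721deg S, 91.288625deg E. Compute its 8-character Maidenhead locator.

Add 180° to longitude and 90° to latitude: 271.28863, 0.40528.
Field (20°×10°, letters A–R): lon ⌊271.28863/20⌋ = 13 → N; lat ⌊0.40528/10⌋ = 0 → A.
Square (2°×1°, digits 0–9): lon ⌊11.28863/2⌋ = 5; lat ⌊0.40528/1⌋ = 0.
Subsquare (5′×2.5′, letters a–x): lon ⌊1.28863/0.0833333⌋ = 15 → p; lat ⌊0.40528/0.0416667⌋ = 9 → j.
Extended square (30″×15″, digits 0–9): lon ⌊0.03863/0.00833333⌋ = 4; lat ⌊0.03028/0.00416667⌋ = 7.

NA50pj47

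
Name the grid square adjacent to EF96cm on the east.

EF96dm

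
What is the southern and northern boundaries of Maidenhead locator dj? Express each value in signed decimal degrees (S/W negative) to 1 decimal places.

0.0, 10.0

Field D=3, J=9: +3·20° lon, +9·10° lat → SW at lon -120°, lat 0°.
Cell spans 20° lon × 10° lat.
south 0.0, north 10.0.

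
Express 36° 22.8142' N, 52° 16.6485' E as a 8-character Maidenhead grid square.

LM66dj31

Shift to the Maidenhead origin (180°W, 90°S): lon 232.27748, lat 126.38024.
Field: 232.27748/20 → 11 → L, 126.38024/10 → 12 → M; chars LM.
Square: 12.27748/2 → 6, 6.38024/1 → 6; chars 66.
Subsquare: 0.27748/0.0833333 → 3 → d, 0.38024/0.0416667 → 9 → j; chars dj.
Extended square: 0.02748/0.00833333 → 3, 0.00524/0.00416667 → 1; chars 31.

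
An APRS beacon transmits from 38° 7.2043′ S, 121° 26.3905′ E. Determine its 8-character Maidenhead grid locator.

Shift to the Maidenhead origin (180°W, 90°S): lon 301.43984, lat 51.87993.
Field: 301.43984/20 → 15 → P, 51.87993/10 → 5 → F; chars PF.
Square: 1.43984/2 → 0, 1.87993/1 → 1; chars 01.
Subsquare: 1.43984/0.0833333 → 17 → r, 0.87993/0.0416667 → 21 → v; chars rv.
Extended square: 0.02317/0.00833333 → 2, 0.00493/0.00416667 → 1; chars 21.

PF01rv21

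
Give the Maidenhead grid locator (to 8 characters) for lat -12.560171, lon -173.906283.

Add 180° to longitude and 90° to latitude: 6.09372, 77.43983.
Field (20°×10°, letters A–R): lon ⌊6.09372/20⌋ = 0 → A; lat ⌊77.43983/10⌋ = 7 → H.
Square (2°×1°, digits 0–9): lon ⌊6.09372/2⌋ = 3; lat ⌊7.43983/1⌋ = 7.
Subsquare (5′×2.5′, letters a–x): lon ⌊0.09372/0.0833333⌋ = 1 → b; lat ⌊0.43983/0.0416667⌋ = 10 → k.
Extended square (30″×15″, digits 0–9): lon ⌊0.01038/0.00833333⌋ = 1; lat ⌊0.02316/0.00416667⌋ = 5.

AH37bk15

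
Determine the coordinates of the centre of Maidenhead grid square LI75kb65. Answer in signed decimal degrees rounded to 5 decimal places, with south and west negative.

-4.93542, 54.88750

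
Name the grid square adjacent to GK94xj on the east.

HK04aj

Longitude subsquare x = 23; +1 → 24, wraps to 0 = a, carry into square.
Longitude square 9; +1 → 10, wraps to 0, carry into field.
Longitude field G = 6; +1 → 7 = H.
The latitude characters are unchanged.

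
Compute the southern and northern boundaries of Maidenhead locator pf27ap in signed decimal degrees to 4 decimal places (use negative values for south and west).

Field P=15, F=5: +15·20° lon, +5·10° lat → SW at lon 120°, lat -40°.
Square 2, 7: +2·2° lon, +7·1° lat → SW at lon 124°, lat -33°.
Subsquare a=0, p=15: +0·0.0833333° lon, +15·0.0416667° lat → SW at lon 124°, lat -32.375°.
Cell spans 0.0833333° lon × 0.0416667° lat.
south -32.3750, north -32.3333.

-32.3750, -32.3333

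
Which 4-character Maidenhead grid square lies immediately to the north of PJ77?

Latitude square 7; +1 → 8.
The longitude characters are unchanged.

PJ78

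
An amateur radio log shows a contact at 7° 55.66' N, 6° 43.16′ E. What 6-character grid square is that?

Add 180° to longitude and 90° to latitude: 186.7193, 97.9277.
Field: 186.7193/20 → 9 → J, 97.9277/10 → 9 → J; chars JJ.
Square: 6.7193/2 → 3, 7.9277/1 → 7; chars 37.
Subsquare: 0.7193/0.0833333 → 8 → i, 0.9277/0.0416667 → 22 → w; chars iw.

JJ37iw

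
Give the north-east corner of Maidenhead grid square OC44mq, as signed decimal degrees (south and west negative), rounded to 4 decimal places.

Field O=14, C=2: +14·20° lon, +2·10° lat → SW at lon 100°, lat -70°.
Square 4, 4: +4·2° lon, +4·1° lat → SW at lon 108°, lat -66°.
Subsquare m=12, q=16: +12·0.0833333° lon, +16·0.0416667° lat → SW at lon 109°, lat -65.3333°.
Cell spans 0.0833333° lon × 0.0416667° lat. NE corner is SW corner plus one full cell.
latitude -65.2917, longitude 109.0833.

-65.2917, 109.0833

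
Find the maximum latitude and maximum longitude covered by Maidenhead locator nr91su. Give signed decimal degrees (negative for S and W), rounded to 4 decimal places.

81.8750, 99.5833

Field N=13, R=17: +13·20° lon, +17·10° lat → SW at lon 80°, lat 80°.
Square 9, 1: +9·2° lon, +1·1° lat → SW at lon 98°, lat 81°.
Subsquare s=18, u=20: +18·0.0833333° lon, +20·0.0416667° lat → SW at lon 99.5°, lat 81.8333°.
Cell spans 0.0833333° lon × 0.0416667° lat. NE corner is SW corner plus one full cell.
latitude 81.8750, longitude 99.5833.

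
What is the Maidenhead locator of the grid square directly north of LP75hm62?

LP75hm63

Latitude extended square 2; +1 → 3.
The longitude characters are unchanged.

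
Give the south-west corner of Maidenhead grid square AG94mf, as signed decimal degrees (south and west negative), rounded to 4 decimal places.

-25.7917, -161.0000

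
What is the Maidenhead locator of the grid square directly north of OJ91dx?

Latitude subsquare x = 23; +1 → 24, wraps to 0 = a, carry into square.
Latitude square 1; +1 → 2.
The longitude characters are unchanged.

OJ92da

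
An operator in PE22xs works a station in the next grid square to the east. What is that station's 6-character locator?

PE32as

Longitude subsquare x = 23; +1 → 24, wraps to 0 = a, carry into square.
Longitude square 2; +1 → 3.
The latitude characters are unchanged.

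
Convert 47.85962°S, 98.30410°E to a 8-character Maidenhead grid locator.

NE92dd63

Add 180° to longitude and 90° to latitude: 278.30410, 42.14038.
Field (20°×10°, letters A–R): 278.30410/20 → 13 → N, 42.14038/10 → 4 → E; chars NE.
Square (2°×1°, digits 0–9): 18.30410/2 → 9, 2.14038/1 → 2; chars 92.
Subsquare (5′×2.5′, letters a–x): 0.30410/0.0833333 → 3 → d, 0.14038/0.0416667 → 3 → d; chars dd.
Extended square (30″×15″, digits 0–9): 0.05410/0.00833333 → 6, 0.01538/0.00416667 → 3; chars 63.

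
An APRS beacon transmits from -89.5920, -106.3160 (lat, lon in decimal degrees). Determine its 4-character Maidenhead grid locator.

DA60

Add 180° to longitude and 90° to latitude: 73.68, 0.41.
Field: lon ⌊73.68/20⌋ = 3 → D; lat ⌊0.41/10⌋ = 0 → A.
Square: lon ⌊13.68/2⌋ = 6; lat ⌊0.41/1⌋ = 0.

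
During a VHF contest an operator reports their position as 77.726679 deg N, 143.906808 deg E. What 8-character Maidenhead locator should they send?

Offset from 180°W / 90°S: lon 323.90681°, lat 167.72668°.
Field: 323.90681/20 → 16 → Q, 167.72668/10 → 16 → Q; chars QQ.
Square: 3.90681/2 → 1, 7.72668/1 → 7; chars 17.
Subsquare: 1.90681/0.0833333 → 22 → w, 0.72668/0.0416667 → 17 → r; chars wr.
Extended square: 0.07347/0.00833333 → 8, 0.01835/0.00416667 → 4; chars 84.

QQ17wr84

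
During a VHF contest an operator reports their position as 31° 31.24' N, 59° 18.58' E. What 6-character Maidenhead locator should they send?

LM91pm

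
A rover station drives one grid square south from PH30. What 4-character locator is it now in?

Latitude square 0; −1 → -1, wraps to 9, carry into field.
Latitude field H = 7; −1 → 6 = G.
The longitude characters are unchanged.

PG39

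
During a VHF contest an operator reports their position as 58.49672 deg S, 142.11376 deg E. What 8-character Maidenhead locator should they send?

Shift to the Maidenhead origin (180°W, 90°S): lon 322.11376, lat 31.50328.
Field: lon ⌊322.11376/20⌋ = 16 → Q; lat ⌊31.50328/10⌋ = 3 → D.
Square: lon ⌊2.11376/2⌋ = 1; lat ⌊1.50328/1⌋ = 1.
Subsquare: lon ⌊0.11376/0.0833333⌋ = 1 → b; lat ⌊0.50328/0.0416667⌋ = 12 → m.
Extended square: lon ⌊0.03043/0.00833333⌋ = 3; lat ⌊0.00328/0.00416667⌋ = 0.

QD11bm30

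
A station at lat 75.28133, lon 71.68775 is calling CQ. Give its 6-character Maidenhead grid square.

MQ55ug

Add 180° to longitude and 90° to latitude: 251.6877, 165.2813.
Field: 251.6877/20 → 12 → M, 165.2813/10 → 16 → Q; chars MQ.
Square: 11.6877/2 → 5, 5.2813/1 → 5; chars 55.
Subsquare: 1.6877/0.0833333 → 20 → u, 0.2813/0.0416667 → 6 → g; chars ug.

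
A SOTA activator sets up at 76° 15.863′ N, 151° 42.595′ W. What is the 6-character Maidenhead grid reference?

BQ46dg

Shift to the Maidenhead origin (180°W, 90°S): lon 28.2901, lat 166.2644.
Field: 28.2901/20 → 1 → B, 166.2644/10 → 16 → Q; chars BQ.
Square: 8.2901/2 → 4, 6.2644/1 → 6; chars 46.
Subsquare: 0.2901/0.0833333 → 3 → d, 0.2644/0.0416667 → 6 → g; chars dg.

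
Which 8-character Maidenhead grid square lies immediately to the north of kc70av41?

Latitude extended square 1; +1 → 2.
The longitude characters are unchanged.

KC70av42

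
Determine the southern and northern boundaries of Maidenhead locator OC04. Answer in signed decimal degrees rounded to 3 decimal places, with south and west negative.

-66.000, -65.000

Field O=14, C=2: +14·20° lon, +2·10° lat → SW at lon 100°, lat -70°.
Square 0, 4: +0·2° lon, +4·1° lat → SW at lon 100°, lat -66°.
Cell spans 2° lon × 1° lat.
south -66.000, north -65.000.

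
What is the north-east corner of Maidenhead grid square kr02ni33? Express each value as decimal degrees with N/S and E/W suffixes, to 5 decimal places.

82.35000° N, 21.11667° E

Field K=10, R=17: +10·20° lon, +17·10° lat → SW at lon 20°, lat 80°.
Square 0, 2: +0·2° lon, +2·1° lat → SW at lon 20°, lat 82°.
Subsquare n=13, i=8: +13·0.0833333° lon, +8·0.0416667° lat → SW at lon 21.0833°, lat 82.3333°.
Extended square 3, 3: +3·0.00833333° lon, +3·0.00416667° lat → SW at lon 21.1083°, lat 82.3458°.
Cell spans 0.00833333° lon × 0.00416667° lat. NE corner is SW corner plus one full cell.
latitude 82.35000° N, longitude 21.11667° E.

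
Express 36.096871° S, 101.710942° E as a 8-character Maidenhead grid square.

OF03uv56

Shift to the Maidenhead origin (180°W, 90°S): lon 281.71094, lat 53.90313.
Field: lon ⌊281.71094/20⌋ = 14 → O; lat ⌊53.90313/10⌋ = 5 → F.
Square: lon ⌊1.71094/2⌋ = 0; lat ⌊3.90313/1⌋ = 3.
Subsquare: lon ⌊1.71094/0.0833333⌋ = 20 → u; lat ⌊0.90313/0.0416667⌋ = 21 → v.
Extended square: lon ⌊0.04428/0.00833333⌋ = 5; lat ⌊0.02813/0.00416667⌋ = 6.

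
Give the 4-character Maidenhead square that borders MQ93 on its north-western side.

MQ84

Longitude square 9; −1 → 8.
Latitude square 3; +1 → 4.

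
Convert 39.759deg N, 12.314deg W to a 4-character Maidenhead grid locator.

IM39

Shift to the Maidenhead origin (180°W, 90°S): lon 167.69, lat 129.76.
Field (20°×10°, letters A–R): lon ⌊167.69/20⌋ = 8 → I; lat ⌊129.76/10⌋ = 12 → M.
Square (2°×1°, digits 0–9): lon ⌊7.69/2⌋ = 3; lat ⌊9.76/1⌋ = 9.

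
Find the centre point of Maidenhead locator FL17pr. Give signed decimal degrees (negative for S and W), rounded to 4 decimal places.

27.7292, -76.7083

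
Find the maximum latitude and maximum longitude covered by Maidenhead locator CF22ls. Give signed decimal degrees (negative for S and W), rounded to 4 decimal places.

-37.2083, -135.0000

Field C=2, F=5: +2·20° lon, +5·10° lat → SW at lon -140°, lat -40°.
Square 2, 2: +2·2° lon, +2·1° lat → SW at lon -136°, lat -38°.
Subsquare l=11, s=18: +11·0.0833333° lon, +18·0.0416667° lat → SW at lon -135.083°, lat -37.25°.
Cell spans 0.0833333° lon × 0.0416667° lat. NE corner is SW corner plus one full cell.
latitude -37.2083, longitude -135.0000.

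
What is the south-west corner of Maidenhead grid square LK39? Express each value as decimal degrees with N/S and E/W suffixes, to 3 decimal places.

Field L=11, K=10: +11·20° lon, +10·10° lat → SW at lon 40°, lat 10°.
Square 3, 9: +3·2° lon, +9·1° lat → SW at lon 46°, lat 19°.
latitude 19.000° N, longitude 46.000° E.

19.000° N, 46.000° E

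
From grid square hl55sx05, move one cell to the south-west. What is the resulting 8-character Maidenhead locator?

Longitude extended square 0; −1 → -1, wraps to 9, carry into subsquare.
Longitude subsquare s = 18; −1 → 17 = r.
Latitude extended square 5; −1 → 4.

HL55rx94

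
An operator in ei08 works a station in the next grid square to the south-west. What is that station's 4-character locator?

DI97

Longitude square 0; −1 → -1, wraps to 9, carry into field.
Longitude field E = 4; −1 → 3 = D.
Latitude square 8; −1 → 7.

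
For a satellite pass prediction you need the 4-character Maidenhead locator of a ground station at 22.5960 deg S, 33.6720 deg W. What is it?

Shift to the Maidenhead origin (180°W, 90°S): lon 146.33, lat 67.40.
Field: 146.33/20 → 7 → H, 67.40/10 → 6 → G; chars HG.
Square: 6.33/2 → 3, 7.40/1 → 7; chars 37.

HG37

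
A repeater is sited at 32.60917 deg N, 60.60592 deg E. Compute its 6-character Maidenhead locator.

MM02ho

Offset from 180°W / 90°S: lon 240.6059°, lat 122.6092°.
Field: 240.6059/20 → 12 → M, 122.6092/10 → 12 → M; chars MM.
Square: 0.6059/2 → 0, 2.6092/1 → 2; chars 02.
Subsquare: 0.6059/0.0833333 → 7 → h, 0.6092/0.0416667 → 14 → o; chars ho.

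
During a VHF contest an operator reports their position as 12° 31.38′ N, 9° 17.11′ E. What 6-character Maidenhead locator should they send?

Offset from 180°W / 90°S: lon 189.2852°, lat 102.5230°.
Field: 189.2852/20 → 9 → J, 102.5230/10 → 10 → K; chars JK.
Square: 9.2852/2 → 4, 2.5230/1 → 2; chars 42.
Subsquare: 1.2852/0.0833333 → 15 → p, 0.5230/0.0416667 → 12 → m; chars pm.

JK42pm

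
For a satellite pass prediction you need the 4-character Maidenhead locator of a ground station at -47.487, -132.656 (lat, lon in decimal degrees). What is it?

Shift to the Maidenhead origin (180°W, 90°S): lon 47.34, lat 42.51.
Field: 47.34/20 → 2 → C, 42.51/10 → 4 → E; chars CE.
Square: 7.34/2 → 3, 2.51/1 → 2; chars 32.

CE32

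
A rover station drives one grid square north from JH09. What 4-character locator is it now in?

Latitude square 9; +1 → 10, wraps to 0, carry into field.
Latitude field H = 7; +1 → 8 = I.
The longitude characters are unchanged.

JI00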